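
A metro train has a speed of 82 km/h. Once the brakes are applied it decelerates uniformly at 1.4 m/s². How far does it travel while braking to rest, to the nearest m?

82 km/h ÷ 3.6 = 22.7778 m/s.
Braking distance = v²/(2a) = 22.7778² / (2 × 1.400) = 518.828 / 2.800 = 185.296 m.

Braking distance ≈ 185 m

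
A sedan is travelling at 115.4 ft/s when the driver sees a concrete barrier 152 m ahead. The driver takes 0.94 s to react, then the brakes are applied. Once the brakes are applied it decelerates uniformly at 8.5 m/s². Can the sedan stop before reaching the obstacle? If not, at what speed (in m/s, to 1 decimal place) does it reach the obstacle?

Yes — it stops about 46.2 m short of the obstacle, so it never reaches it

115.4 ft/s × 0.3048 = 35.1739 m/s.
Reaction distance = 35.1739 × 0.94 = 33.063 m.
Braking distance = v²/(2a) = 1237.203 / 17.000 = 72.777 m.
Total stopping distance = 33.063 + 72.777 = 105.840 m, vs 152 m available — it stops with 152 − 105.840 = 46.160 m to spare.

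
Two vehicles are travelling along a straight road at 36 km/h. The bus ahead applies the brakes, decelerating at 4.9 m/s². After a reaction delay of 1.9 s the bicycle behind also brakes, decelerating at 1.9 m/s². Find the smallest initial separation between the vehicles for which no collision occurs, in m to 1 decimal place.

36 km/h ÷ 3.6 = 10.0000 m/s.
Leader travels v²/(2a_L) = 100.000 / 9.800 = 10.204 m before stopping.
Follower covers v·t_r = 10.0000 × 1.9 = 19.000 m while reacting, then v²/(2a_F) = 100.000 / 3.800 = 26.316 m while braking, for a total of 19.000 + 26.316 = 45.316 m.
Since a_F ≤ a_L and the follower starts braking later, the follower is never slower than the leader, so the closest approach is when both have stopped.
Minimum gap = 45.316 − 10.204 = 35.112 m.

Minimum gap ≈ 35.1 m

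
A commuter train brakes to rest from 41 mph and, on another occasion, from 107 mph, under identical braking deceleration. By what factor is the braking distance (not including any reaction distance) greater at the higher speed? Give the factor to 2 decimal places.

Braking distance d = v²/(2a), so with a fixed, d ∝ v².
Factor = (107/41)² = 2.6098² = 6.8111.

Factor ≈ 6.81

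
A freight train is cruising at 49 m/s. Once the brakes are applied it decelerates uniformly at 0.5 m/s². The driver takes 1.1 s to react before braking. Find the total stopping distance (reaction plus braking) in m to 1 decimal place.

Total stopping distance ≈ 2454.9 m

Reaction distance = v·t_r = 49.0000 × 1.1 = 53.900 m.
Braking distance = v²/(2a) = 49.0000² / (2 × 0.500) = 2401.000 / 1.000 = 2401.000 m.
Total = 53.900 + 2401.000 = 2454.900 m.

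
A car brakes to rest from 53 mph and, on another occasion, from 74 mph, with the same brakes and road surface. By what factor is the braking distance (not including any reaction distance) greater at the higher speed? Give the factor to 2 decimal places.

Factor ≈ 1.95

Braking distance d = v²/(2a), so with a fixed, d ∝ v².
Factor = (74/53)² = 1.3962² = 1.9494.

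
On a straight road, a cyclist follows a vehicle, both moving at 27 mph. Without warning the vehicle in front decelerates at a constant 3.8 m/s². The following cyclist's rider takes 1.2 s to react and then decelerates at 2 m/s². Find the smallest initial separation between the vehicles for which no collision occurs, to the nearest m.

Minimum gap ≈ 32 m

27 mph × 0.44704 = 12.0701 m/s.
Leader travels v²/(2a_L) = 145.687 / 7.600 = 19.169 m before stopping.
Follower covers v·t_r = 12.0701 × 1.2 = 14.484 m while reacting, then v²/(2a_F) = 145.687 / 4.000 = 36.422 m while braking, for a total of 14.484 + 36.422 = 50.906 m.
Since a_F ≤ a_L and the follower starts braking later, the follower is never slower than the leader, so the closest approach is when both have stopped.
Minimum gap = 50.906 − 19.169 = 31.737 m.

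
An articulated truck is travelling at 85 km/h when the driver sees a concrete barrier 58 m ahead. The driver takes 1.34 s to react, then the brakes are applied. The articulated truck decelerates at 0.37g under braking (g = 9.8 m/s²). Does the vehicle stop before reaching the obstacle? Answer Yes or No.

No

85 km/h ÷ 3.6 = 23.6111 m/s.
a = 0.37 × 9.8 = 3.626 m/s².
Reaction distance = 23.6111 × 1.34 = 31.639 m.
Braking distance = v²/(2a) = 557.484 / 7.252 = 76.873 m.
Total stopping distance = 31.639 + 76.873 = 108.512 m, vs 58 m available — it cannot stop in time and overshoots by 108.512 − 58 = 50.512 m.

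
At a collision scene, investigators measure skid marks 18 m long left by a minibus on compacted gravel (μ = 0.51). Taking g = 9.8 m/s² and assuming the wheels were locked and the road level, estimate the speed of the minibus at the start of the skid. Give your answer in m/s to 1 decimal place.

Deceleration a = μg = 0.51 × 9.8 = 4.998 m/s².
v = √(2a·d) = √(2 × 4.998 × 18) = √179.928 = 13.4137 m/s.

Initial speed ≈ 13.4 m/s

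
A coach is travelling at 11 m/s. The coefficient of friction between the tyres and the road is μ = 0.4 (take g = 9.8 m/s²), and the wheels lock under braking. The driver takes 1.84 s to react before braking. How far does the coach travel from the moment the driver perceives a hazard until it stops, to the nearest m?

a = μg = 0.4 × 9.8 = 3.920 m/s².
Reaction distance = v·t_r = 11.0000 × 1.84 = 20.240 m.
Braking distance = v²/(2a) = 11.0000² / (2 × 3.920) = 121.000 / 7.840 = 15.434 m.
Total = 20.240 + 15.434 = 35.674 m.

Total stopping distance ≈ 36 m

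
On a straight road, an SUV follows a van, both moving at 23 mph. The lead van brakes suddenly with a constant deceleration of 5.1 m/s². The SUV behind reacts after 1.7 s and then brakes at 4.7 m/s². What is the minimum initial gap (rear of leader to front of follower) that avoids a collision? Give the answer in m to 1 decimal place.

23 mph × 0.44704 = 10.2819 m/s.
Leader travels v²/(2a_L) = 105.717 / 10.200 = 10.364 m before stopping.
Follower covers v·t_r = 10.2819 × 1.7 = 17.479 m while reacting, then v²/(2a_F) = 105.717 / 9.400 = 11.246 m while braking, for a total of 17.479 + 11.246 = 28.725 m.
Since a_F ≤ a_L and the follower starts braking later, the follower is never slower than the leader, so the closest approach is when both have stopped.
Minimum gap = 28.725 − 10.364 = 18.361 m.

Minimum gap ≈ 18.4 m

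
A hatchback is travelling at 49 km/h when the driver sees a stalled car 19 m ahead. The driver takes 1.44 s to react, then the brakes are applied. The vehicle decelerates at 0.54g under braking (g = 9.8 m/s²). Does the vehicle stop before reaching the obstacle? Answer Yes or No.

No

49 km/h ÷ 3.6 = 13.6111 m/s.
a = 0.54 × 9.8 = 5.292 m/s².
Reaction distance = 13.6111 × 1.44 = 19.600 m.
Braking distance = v²/(2a) = 185.262 / 10.584 = 17.504 m.
Total stopping distance = 19.600 + 17.504 = 37.104 m, vs 19 m available — it cannot stop in time and overshoots by 37.104 − 19 = 18.104 m.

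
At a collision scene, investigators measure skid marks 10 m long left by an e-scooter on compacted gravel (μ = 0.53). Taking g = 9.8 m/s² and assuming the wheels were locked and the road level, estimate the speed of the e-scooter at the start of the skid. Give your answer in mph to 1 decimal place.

Deceleration a = μg = 0.53 × 9.8 = 5.194 m/s².
v = √(2a·d) = √(2 × 5.194 × 10) = √103.880 = 10.1922 m/s.
= 10.1922 ÷ 0.44704 = 22.799 mph.

Initial speed ≈ 22.8 mph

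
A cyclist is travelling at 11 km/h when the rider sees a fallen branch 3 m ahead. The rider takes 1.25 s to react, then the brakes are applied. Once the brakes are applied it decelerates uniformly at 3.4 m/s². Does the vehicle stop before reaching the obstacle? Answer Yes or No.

No

11 km/h ÷ 3.6 = 3.0556 m/s.
Reaction distance = 3.0556 × 1.25 = 3.820 m.
Braking distance = v²/(2a) = 9.337 / 6.800 = 1.373 m.
Total stopping distance = 3.820 + 1.373 = 5.193 m, vs 3 m available — it cannot stop in time and overshoots by 5.193 − 3 = 2.193 m.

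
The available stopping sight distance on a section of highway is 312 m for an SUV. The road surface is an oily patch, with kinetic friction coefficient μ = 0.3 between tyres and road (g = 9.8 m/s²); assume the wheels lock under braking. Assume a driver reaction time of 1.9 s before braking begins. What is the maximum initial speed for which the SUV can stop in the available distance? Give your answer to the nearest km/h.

Maximum speed ≈ 135 km/h

a = μg = 0.3 × 9.8 = 2.940 m/s².
Stopping distance: v·t_r + v²/(2a) = 312 with t_r = 1.9 s and a = 2.940 m/s².
So v² + 11.172 v − 1834.56 = 0.
Positive root: v = −a·t_r + √((a·t_r)² + 2a·d) = −5.586 + √(31.203 + 1834.56) = 37.6085 m/s.
37.6085 m/s × 3.6 = 135.391 km/h.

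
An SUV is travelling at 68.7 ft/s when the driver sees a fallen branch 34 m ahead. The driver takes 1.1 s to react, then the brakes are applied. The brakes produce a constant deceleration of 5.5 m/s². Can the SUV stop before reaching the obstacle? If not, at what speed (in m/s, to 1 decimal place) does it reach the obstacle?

68.7 ft/s × 0.3048 = 20.9398 m/s.
Reaction distance = 20.9398 × 1.1 = 23.034 m.
Braking distance needed to stop: v²/(2a) = 438.475 / 11.000 = 39.861 m, so total needed = 23.034 + 39.861 = 62.895 m > 34 m — it cannot stop.
Distance remaining when braking begins: 34 − 23.034 = 10.966 m.
v² = v₀² − 2a·d = 438.475 − 2 × 5.500 × 10.966 = 317.849 m²/s².
v = √317.849 = 17.828 m/s.

No — it strikes the obstacle at 17.8 m/s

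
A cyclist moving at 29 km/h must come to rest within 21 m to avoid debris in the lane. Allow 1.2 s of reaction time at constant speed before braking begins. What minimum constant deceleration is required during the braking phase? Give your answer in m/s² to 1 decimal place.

Required deceleration ≈ 2.9 m/s²

29 km/h ÷ 3.6 = 8.0556 m/s.
Distance covered during reaction = 8.0556 × 1.2 = 9.667 m.
Distance available for braking: 21 − 9.667 = 11.333 m.
v² = 2a·d ⇒ a = v²/(2d) = 8.0556² / (2 × 11.333) = 64.893 / 22.666 = 2.8630 m/s².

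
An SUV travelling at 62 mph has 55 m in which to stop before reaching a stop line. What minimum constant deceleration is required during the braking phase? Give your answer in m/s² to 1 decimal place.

Required deceleration ≈ 7.0 m/s²

62 mph × 0.44704 = 27.7165 m/s.
v² = 2a·d ⇒ a = v²/(2d) = 27.7165² / (2 × 55.000) = 768.204 / 110.000 = 6.9837 m/s².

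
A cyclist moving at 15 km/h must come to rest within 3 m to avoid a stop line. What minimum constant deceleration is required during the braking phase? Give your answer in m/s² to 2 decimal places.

Required deceleration ≈ 2.89 m/s²

15 km/h ÷ 3.6 = 4.1667 m/s.
v² = 2a·d ⇒ a = v²/(2d) = 4.1667² / (2 × 3.000) = 17.361 / 6.000 = 2.8935 m/s².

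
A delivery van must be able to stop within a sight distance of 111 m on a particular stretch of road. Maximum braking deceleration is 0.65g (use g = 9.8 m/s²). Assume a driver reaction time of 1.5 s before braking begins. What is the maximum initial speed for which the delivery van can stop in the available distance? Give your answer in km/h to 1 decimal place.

Maximum speed ≈ 105.3 km/h

a = 0.65 × 9.8 = 6.370 m/s².
Stopping distance: v·t_r + v²/(2a) = 111 with t_r = 1.5 s and a = 6.370 m/s².
So v² + 19.110 v − 1414.14 = 0.
Positive root: v = −a·t_r + √((a·t_r)² + 2a·d) = −9.555 + √(91.298 + 1414.14) = 29.2450 m/s.
29.2450 m/s × 3.6 = 105.282 km/h.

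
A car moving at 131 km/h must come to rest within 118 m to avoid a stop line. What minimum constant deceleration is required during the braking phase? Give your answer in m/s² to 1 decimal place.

Required deceleration ≈ 5.6 m/s²

131 km/h ÷ 3.6 = 36.3889 m/s.
v² = 2a·d ⇒ a = v²/(2d) = 36.3889² / (2 × 118.000) = 1324.152 / 236.000 = 5.6108 m/s².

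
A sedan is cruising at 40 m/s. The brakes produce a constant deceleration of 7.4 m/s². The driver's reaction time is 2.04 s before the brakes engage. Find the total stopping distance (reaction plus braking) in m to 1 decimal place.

Reaction distance = v·t_r = 40.0000 × 2.04 = 81.600 m.
Braking distance = v²/(2a) = 40.0000² / (2 × 7.400) = 1600.000 / 14.800 = 108.108 m.
Total = 81.600 + 108.108 = 189.708 m.

Total stopping distance ≈ 189.7 m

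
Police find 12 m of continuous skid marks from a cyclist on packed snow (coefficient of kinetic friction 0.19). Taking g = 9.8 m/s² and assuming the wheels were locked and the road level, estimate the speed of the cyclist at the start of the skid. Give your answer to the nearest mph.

Initial speed ≈ 15 mph

Deceleration a = μg = 0.19 × 9.8 = 1.862 m/s².
v = √(2a·d) = √(2 × 1.862 × 12) = √44.688 = 6.6849 m/s.
= 6.6849 ÷ 0.44704 = 14.954 mph.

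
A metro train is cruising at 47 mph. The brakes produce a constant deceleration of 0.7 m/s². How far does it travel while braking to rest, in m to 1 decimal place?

Braking distance ≈ 315.3 m

47 mph × 0.44704 = 21.0109 m/s.
Braking distance = v²/(2a) = 21.0109² / (2 × 0.700) = 441.458 / 1.400 = 315.327 m.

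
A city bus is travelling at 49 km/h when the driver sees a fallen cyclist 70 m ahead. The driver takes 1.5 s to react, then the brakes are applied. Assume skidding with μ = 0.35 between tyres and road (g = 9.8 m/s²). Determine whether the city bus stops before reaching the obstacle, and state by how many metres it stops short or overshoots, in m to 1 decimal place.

49 km/h ÷ 3.6 = 13.6111 m/s.
a = μg = 0.35 × 9.8 = 3.430 m/s².
Reaction distance = 13.6111 × 1.5 = 20.417 m.
Braking distance = v²/(2a) = 185.262 / 6.860 = 27.006 m.
Total stopping distance = 20.417 + 27.006 = 47.423 m, vs 70 m available — it stops with 70 − 47.423 = 22.577 m to spare.

Yes — it stops 22.6 m short of the obstacle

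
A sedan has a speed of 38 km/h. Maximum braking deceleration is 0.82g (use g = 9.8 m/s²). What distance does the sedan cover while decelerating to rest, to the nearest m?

38 km/h ÷ 3.6 = 10.5556 m/s.
a = 0.82 × 9.8 = 8.036 m/s².
Braking distance = v²/(2a) = 10.5556² / (2 × 8.036) = 111.421 / 16.072 = 6.933 m.

Braking distance ≈ 7 m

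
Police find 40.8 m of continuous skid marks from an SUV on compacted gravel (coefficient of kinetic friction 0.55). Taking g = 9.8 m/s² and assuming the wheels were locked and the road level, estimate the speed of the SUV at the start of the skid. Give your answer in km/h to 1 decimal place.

Deceleration a = μg = 0.55 × 9.8 = 5.390 m/s².
v = √(2a·d) = √(2 × 5.390 × 40.8) = √439.824 = 20.9720 m/s.
= 20.9720 × 3.6 = 75.499 km/h.

Initial speed ≈ 75.5 km/h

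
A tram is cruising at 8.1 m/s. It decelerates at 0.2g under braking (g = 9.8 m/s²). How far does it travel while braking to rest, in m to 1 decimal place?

Braking distance ≈ 16.7 m

a = 0.2 × 9.8 = 1.960 m/s².
Braking distance = v²/(2a) = 8.1000² / (2 × 1.960) = 65.610 / 3.920 = 16.737 m.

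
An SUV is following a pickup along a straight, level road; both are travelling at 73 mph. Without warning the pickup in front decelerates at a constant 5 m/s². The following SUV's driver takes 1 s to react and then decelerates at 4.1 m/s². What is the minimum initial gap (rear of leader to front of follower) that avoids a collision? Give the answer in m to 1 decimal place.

73 mph × 0.44704 = 32.6339 m/s.
Leader travels v²/(2a_L) = 1064.971 / 10.000 = 106.497 m before stopping.
Follower covers v·t_r = 32.6339 × 1 = 32.634 m while reacting, then v²/(2a_F) = 1064.971 / 8.200 = 129.875 m while braking, for a total of 32.634 + 129.875 = 162.509 m.
Since a_F ≤ a_L and the follower starts braking later, the follower is never slower than the leader, so the closest approach is when both have stopped.
Minimum gap = 162.509 − 106.497 = 56.012 m.

Minimum gap ≈ 56.0 m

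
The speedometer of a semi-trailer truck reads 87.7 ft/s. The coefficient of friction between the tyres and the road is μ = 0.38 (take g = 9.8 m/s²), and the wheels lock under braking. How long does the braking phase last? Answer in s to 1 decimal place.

Braking time ≈ 7.2 s

87.7 ft/s × 0.3048 = 26.7310 m/s.
a = μg = 0.38 × 9.8 = 3.724 m/s².
Braking time = v/a = 26.7310 / 3.724 = 7.178 s.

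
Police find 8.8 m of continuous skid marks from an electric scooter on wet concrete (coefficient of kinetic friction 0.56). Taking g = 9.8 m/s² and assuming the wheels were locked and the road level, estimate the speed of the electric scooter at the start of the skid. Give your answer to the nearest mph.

Deceleration a = μg = 0.56 × 9.8 = 5.488 m/s².
v = √(2a·d) = √(2 × 5.488 × 8.8) = √96.589 = 9.8280 m/s.
= 9.8280 ÷ 0.44704 = 21.985 mph.

Initial speed ≈ 22 mph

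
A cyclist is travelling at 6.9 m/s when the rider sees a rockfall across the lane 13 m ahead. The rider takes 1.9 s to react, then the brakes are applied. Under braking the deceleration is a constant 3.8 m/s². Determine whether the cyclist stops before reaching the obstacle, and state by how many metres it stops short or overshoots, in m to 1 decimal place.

No — it overshoots by 6.4 m

Reaction distance = 6.9000 × 1.9 = 13.110 m.
Braking distance = v²/(2a) = 47.610 / 7.600 = 6.264 m.
Total stopping distance = 13.110 + 6.264 = 19.374 m, vs 13 m available — it cannot stop in time and overshoots by 19.374 − 13 = 6.374 m.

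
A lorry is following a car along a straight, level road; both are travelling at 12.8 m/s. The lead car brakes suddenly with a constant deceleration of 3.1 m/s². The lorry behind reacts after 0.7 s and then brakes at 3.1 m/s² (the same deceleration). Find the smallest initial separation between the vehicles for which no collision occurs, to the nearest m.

Leader travels v²/(2a_L) = 163.840 / 6.200 = 26.426 m before stopping.
Follower covers v·t_r = 12.8000 × 0.7 = 8.960 m while reacting, then v²/(2a_F) = 163.840 / 6.200 = 26.426 m while braking, for a total of 8.960 + 26.426 = 35.386 m.
Since a_F ≤ a_L and the follower starts braking later, the follower is never slower than the leader, so the closest approach is when both have stopped.
Minimum gap = 35.386 − 26.426 = 8.960 m.

Minimum gap ≈ 9 m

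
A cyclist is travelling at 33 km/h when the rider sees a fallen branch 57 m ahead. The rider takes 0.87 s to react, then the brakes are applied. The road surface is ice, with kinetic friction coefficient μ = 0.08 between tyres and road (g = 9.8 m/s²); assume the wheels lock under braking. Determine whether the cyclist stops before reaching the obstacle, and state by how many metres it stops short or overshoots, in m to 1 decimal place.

No — it overshoots by 4.6 m

33 km/h ÷ 3.6 = 9.1667 m/s.
a = μg = 0.08 × 9.8 = 0.784 m/s².
Reaction distance = 9.1667 × 0.87 = 7.975 m.
Braking distance = v²/(2a) = 84.028 / 1.568 = 53.589 m.
Total stopping distance = 7.975 + 53.589 = 61.564 m, vs 57 m available — it cannot stop in time and overshoots by 61.564 − 57 = 4.564 m.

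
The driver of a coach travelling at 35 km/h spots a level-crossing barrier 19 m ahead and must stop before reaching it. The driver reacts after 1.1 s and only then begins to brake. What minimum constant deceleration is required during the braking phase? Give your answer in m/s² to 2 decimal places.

Required deceleration ≈ 5.69 m/s²

35 km/h ÷ 3.6 = 9.7222 m/s.
Distance covered during reaction = 9.7222 × 1.1 = 10.694 m.
Distance available for braking: 19 − 10.694 = 8.306 m.
v² = 2a·d ⇒ a = v²/(2d) = 9.7222² / (2 × 8.306) = 94.521 / 16.612 = 5.6899 m/s².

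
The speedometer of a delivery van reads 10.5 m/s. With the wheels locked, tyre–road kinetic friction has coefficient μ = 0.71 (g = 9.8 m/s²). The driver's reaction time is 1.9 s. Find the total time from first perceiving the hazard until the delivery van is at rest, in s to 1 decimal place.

a = μg = 0.71 × 9.8 = 6.958 m/s².
Braking time = v/a = 10.5000 / 6.958 = 1.509 s.
Total = 1.9 + 1.509 = 3.409 s.

Total time ≈ 3.4 s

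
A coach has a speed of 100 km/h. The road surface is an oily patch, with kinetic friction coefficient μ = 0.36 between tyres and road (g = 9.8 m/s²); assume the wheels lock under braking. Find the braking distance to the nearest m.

100 km/h ÷ 3.6 = 27.7778 m/s.
a = μg = 0.36 × 9.8 = 3.528 m/s².
Braking distance = v²/(2a) = 27.7778² / (2 × 3.528) = 771.606 / 7.056 = 109.355 m.

Braking distance ≈ 109 m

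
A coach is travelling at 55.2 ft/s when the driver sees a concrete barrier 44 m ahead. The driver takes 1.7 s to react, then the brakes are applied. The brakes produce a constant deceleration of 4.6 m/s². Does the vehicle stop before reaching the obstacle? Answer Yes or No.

55.2 ft/s × 0.3048 = 16.8250 m/s.
Reaction distance = 16.8250 × 1.7 = 28.602 m.
Braking distance = v²/(2a) = 283.081 / 9.200 = 30.770 m.
Total stopping distance = 28.602 + 30.770 = 59.372 m, vs 44 m available — it cannot stop in time and overshoots by 59.372 − 44 = 15.372 m.

No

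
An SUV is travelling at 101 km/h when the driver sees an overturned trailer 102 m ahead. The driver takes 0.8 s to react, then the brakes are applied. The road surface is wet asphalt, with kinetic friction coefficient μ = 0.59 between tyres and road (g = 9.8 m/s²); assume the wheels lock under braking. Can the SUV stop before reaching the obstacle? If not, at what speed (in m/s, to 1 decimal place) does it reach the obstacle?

101 km/h ÷ 3.6 = 28.0556 m/s.
a = μg = 0.59 × 9.8 = 5.782 m/s².
Reaction distance = 28.0556 × 0.8 = 22.444 m.
Braking distance = v²/(2a) = 787.117 / 11.564 = 68.066 m.
Total stopping distance = 22.444 + 68.066 = 90.510 m, vs 102 m available — it stops with 102 − 90.510 = 11.490 m to spare.

Yes — it stops about 11.5 m short of the obstacle, so it never reaches it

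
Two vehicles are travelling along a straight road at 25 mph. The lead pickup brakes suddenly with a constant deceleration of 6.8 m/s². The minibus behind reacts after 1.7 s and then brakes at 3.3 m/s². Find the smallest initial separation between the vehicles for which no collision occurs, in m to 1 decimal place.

Minimum gap ≈ 28.7 m

25 mph × 0.44704 = 11.1760 m/s.
Leader travels v²/(2a_L) = 124.903 / 13.600 = 9.184 m before stopping.
Follower covers v·t_r = 11.1760 × 1.7 = 18.999 m while reacting, then v²/(2a_F) = 124.903 / 6.600 = 18.925 m while braking, for a total of 18.999 + 18.925 = 37.924 m.
Since a_F ≤ a_L and the follower starts braking later, the follower is never slower than the leader, so the closest approach is when both have stopped.
Minimum gap = 37.924 − 9.184 = 28.740 m.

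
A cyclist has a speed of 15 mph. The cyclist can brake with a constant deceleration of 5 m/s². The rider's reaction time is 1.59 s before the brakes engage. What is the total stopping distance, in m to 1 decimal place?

15 mph × 0.44704 = 6.7056 m/s.
Reaction distance = v·t_r = 6.7056 × 1.59 = 10.662 m.
Braking distance = v²/(2a) = 6.7056² / (2 × 5.000) = 44.965 / 10.000 = 4.497 m.
Total = 10.662 + 4.497 = 15.159 m.

Total stopping distance ≈ 15.2 m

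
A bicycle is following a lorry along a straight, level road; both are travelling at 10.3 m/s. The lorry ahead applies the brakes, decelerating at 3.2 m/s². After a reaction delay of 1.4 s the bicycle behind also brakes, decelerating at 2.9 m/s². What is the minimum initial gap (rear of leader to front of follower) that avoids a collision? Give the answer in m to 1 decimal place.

Leader travels v²/(2a_L) = 106.090 / 6.400 = 16.577 m before stopping.
Follower covers v·t_r = 10.3000 × 1.4 = 14.420 m while reacting, then v²/(2a_F) = 106.090 / 5.800 = 18.291 m while braking, for a total of 14.420 + 18.291 = 32.711 m.
Since a_F ≤ a_L and the follower starts braking later, the follower is never slower than the leader, so the closest approach is when both have stopped.
Minimum gap = 32.711 − 16.577 = 16.134 m.

Minimum gap ≈ 16.1 m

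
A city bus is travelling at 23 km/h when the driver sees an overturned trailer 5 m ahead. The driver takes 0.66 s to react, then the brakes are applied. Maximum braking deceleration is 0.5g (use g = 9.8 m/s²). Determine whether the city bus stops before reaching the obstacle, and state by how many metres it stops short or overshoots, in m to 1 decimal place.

No — it overshoots by 3.4 m

23 km/h ÷ 3.6 = 6.3889 m/s.
a = 0.5 × 9.8 = 4.900 m/s².
Reaction distance = 6.3889 × 0.66 = 4.217 m.
Braking distance = v²/(2a) = 40.818 / 9.800 = 4.165 m.
Total stopping distance = 4.217 + 4.165 = 8.382 m, vs 5 m available — it cannot stop in time and overshoots by 8.382 − 5 = 3.382 m.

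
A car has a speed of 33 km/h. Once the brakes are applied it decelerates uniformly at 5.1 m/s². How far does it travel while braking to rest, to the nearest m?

Braking distance ≈ 8 m

33 km/h ÷ 3.6 = 9.1667 m/s.
Braking distance = v²/(2a) = 9.1667² / (2 × 5.100) = 84.028 / 10.200 = 8.238 m.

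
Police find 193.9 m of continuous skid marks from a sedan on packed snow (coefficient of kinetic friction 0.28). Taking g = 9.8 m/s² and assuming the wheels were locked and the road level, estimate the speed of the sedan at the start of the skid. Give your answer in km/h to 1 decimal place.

Deceleration a = μg = 0.28 × 9.8 = 2.744 m/s².
v = √(2a·d) = √(2 × 2.744 × 193.9) = √1064.123 = 32.6209 m/s.
= 32.6209 × 3.6 = 117.435 km/h.

Initial speed ≈ 117.4 km/h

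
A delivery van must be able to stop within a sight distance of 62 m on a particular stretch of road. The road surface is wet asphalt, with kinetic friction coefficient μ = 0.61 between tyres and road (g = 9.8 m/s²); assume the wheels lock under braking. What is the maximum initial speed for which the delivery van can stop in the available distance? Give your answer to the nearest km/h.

Maximum speed ≈ 98 km/h

a = μg = 0.61 × 9.8 = 5.978 m/s².
v²/(2a) = d ⇒ v = √(2 × 5.978 × 62) = √741.27 = 27.2263 m/s.
27.2263 m/s × 3.6 = 98.015 km/h.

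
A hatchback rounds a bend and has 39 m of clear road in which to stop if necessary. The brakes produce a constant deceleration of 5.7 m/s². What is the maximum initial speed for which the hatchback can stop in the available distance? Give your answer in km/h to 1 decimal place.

v²/(2a) = d ⇒ v = √(2 × 5.700 × 39) = √444.60 = 21.0855 m/s.
21.0855 m/s × 3.6 = 75.908 km/h.

Maximum speed ≈ 75.9 km/h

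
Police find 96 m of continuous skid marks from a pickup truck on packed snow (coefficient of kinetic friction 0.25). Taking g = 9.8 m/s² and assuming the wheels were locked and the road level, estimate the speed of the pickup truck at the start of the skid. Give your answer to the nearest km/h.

Deceleration a = μg = 0.25 × 9.8 = 2.450 m/s².
v = √(2a·d) = √(2 × 2.450 × 96) = √470.400 = 21.6887 m/s.
= 21.6887 × 3.6 = 78.079 km/h.

Initial speed ≈ 78 km/h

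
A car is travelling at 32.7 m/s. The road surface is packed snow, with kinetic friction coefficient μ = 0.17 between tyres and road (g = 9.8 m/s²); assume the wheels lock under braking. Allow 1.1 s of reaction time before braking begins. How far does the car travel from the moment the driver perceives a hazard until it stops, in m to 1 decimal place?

Total stopping distance ≈ 356.9 m

a = μg = 0.17 × 9.8 = 1.666 m/s².
Reaction distance = v·t_r = 32.7000 × 1.1 = 35.970 m.
Braking distance = v²/(2a) = 32.7000² / (2 × 1.666) = 1069.290 / 3.332 = 320.915 m.
Total = 35.970 + 320.915 = 356.885 m.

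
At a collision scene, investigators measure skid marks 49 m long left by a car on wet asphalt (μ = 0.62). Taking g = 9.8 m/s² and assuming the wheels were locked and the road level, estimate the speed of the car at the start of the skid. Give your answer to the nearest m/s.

Deceleration a = μg = 0.62 × 9.8 = 6.076 m/s².
v = √(2a·d) = √(2 × 6.076 × 49) = √595.448 = 24.4018 m/s.

Initial speed ≈ 24 m/s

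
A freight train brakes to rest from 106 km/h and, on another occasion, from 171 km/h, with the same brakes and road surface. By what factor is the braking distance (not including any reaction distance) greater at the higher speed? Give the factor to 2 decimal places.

Factor ≈ 2.60

Braking distance d = v²/(2a), so with a fixed, d ∝ v².
Factor = (171/106)² = 1.6132² = 2.6024.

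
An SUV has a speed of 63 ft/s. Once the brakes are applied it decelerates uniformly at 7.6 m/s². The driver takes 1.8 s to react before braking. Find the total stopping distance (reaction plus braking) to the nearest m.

Total stopping distance ≈ 59 m

63 ft/s × 0.3048 = 19.2024 m/s.
Reaction distance = v·t_r = 19.2024 × 1.8 = 34.564 m.
Braking distance = v²/(2a) = 19.2024² / (2 × 7.600) = 368.732 / 15.200 = 24.259 m.
Total = 34.564 + 24.259 = 58.823 m.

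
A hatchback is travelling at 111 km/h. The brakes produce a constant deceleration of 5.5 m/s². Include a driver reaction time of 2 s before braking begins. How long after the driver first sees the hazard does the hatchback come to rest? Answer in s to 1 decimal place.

Total time ≈ 7.6 s

111 km/h ÷ 3.6 = 30.8333 m/s.
Braking time = v/a = 30.8333 / 5.500 = 5.606 s.
Total = 2 + 5.606 = 7.606 s.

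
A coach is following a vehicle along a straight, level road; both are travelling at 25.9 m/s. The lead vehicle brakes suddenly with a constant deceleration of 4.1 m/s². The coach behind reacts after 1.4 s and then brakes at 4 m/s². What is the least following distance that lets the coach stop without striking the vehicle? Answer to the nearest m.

Minimum gap ≈ 38 m

Leader travels v²/(2a_L) = 670.810 / 8.200 = 81.806 m before stopping.
Follower covers v·t_r = 25.9000 × 1.4 = 36.260 m while reacting, then v²/(2a_F) = 670.810 / 8.000 = 83.851 m while braking, for a total of 36.260 + 83.851 = 120.111 m.
Since a_F ≤ a_L and the follower starts braking later, the follower is never slower than the leader, so the closest approach is when both have stopped.
Minimum gap = 120.111 − 81.806 = 38.305 m.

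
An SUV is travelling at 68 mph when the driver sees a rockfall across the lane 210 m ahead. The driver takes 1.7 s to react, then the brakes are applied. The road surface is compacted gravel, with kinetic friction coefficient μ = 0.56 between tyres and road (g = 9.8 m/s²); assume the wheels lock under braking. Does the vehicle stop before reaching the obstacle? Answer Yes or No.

Yes

68 mph × 0.44704 = 30.3987 m/s.
a = μg = 0.56 × 9.8 = 5.488 m/s².
Reaction distance = 30.3987 × 1.7 = 51.678 m.
Braking distance = v²/(2a) = 924.081 / 10.976 = 84.191 m.
Total stopping distance = 51.678 + 84.191 = 135.869 m, vs 210 m available — it stops with 210 − 135.869 = 74.131 m to spare.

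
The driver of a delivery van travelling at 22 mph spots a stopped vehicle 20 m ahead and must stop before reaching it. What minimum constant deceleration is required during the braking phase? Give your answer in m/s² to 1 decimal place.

22 mph × 0.44704 = 9.8349 m/s.
v² = 2a·d ⇒ a = v²/(2d) = 9.8349² / (2 × 20.000) = 96.725 / 40.000 = 2.4181 m/s².

Required deceleration ≈ 2.4 m/s²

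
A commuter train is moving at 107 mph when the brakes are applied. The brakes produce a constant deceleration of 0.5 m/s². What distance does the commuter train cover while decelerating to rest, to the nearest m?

Braking distance ≈ 2288 m

107 mph × 0.44704 = 47.8333 m/s.
Braking distance = v²/(2a) = 47.8333² / (2 × 0.500) = 2288.025 / 1.000 = 2288.025 m.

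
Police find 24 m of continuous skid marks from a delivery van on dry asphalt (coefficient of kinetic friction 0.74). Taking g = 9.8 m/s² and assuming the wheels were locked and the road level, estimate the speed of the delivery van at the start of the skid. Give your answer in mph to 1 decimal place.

Deceleration a = μg = 0.74 × 9.8 = 7.252 m/s².
v = √(2a·d) = √(2 × 7.252 × 24) = √348.096 = 18.6573 m/s.
= 18.6573 ÷ 0.44704 = 41.735 mph.

Initial speed ≈ 41.7 mph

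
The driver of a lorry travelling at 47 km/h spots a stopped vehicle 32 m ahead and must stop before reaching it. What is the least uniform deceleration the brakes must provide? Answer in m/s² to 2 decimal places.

47 km/h ÷ 3.6 = 13.0556 m/s.
v² = 2a·d ⇒ a = v²/(2d) = 13.0556² / (2 × 32.000) = 170.449 / 64.000 = 2.6633 m/s².

Required deceleration ≈ 2.66 m/s²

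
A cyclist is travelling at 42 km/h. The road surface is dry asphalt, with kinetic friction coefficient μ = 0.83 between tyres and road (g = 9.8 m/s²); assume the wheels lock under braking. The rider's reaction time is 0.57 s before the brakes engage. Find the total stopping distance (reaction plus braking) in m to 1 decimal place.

Total stopping distance ≈ 15.0 m

42 km/h ÷ 3.6 = 11.6667 m/s.
a = μg = 0.83 × 9.8 = 8.134 m/s².
Reaction distance = v·t_r = 11.6667 × 0.57 = 6.650 m.
Braking distance = v²/(2a) = 11.6667² / (2 × 8.134) = 136.112 / 16.268 = 8.367 m.
Total = 6.650 + 8.367 = 15.017 m.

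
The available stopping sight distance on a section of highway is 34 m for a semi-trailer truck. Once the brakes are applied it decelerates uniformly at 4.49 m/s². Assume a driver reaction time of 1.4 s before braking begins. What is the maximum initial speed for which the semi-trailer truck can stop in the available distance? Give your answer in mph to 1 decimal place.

Maximum speed ≈ 27.5 mph

Stopping distance: v·t_r + v²/(2a) = 34 with t_r = 1.4 s and a = 4.490 m/s².
So v² + 12.572 v − 305.32 = 0.
Positive root: v = −a·t_r + √((a·t_r)² + 2a·d) = −6.286 + √(39.514 + 305.32) = 12.2837 m/s.
12.2837 m/s ÷ 0.44704 = 27.478 mph.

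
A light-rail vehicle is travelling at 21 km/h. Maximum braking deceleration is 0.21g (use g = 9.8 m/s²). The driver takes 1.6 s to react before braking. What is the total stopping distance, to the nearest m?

21 km/h ÷ 3.6 = 5.8333 m/s.
a = 0.21 × 9.8 = 2.058 m/s².
Reaction distance = v·t_r = 5.8333 × 1.6 = 9.333 m.
Braking distance = v²/(2a) = 5.8333² / (2 × 2.058) = 34.027 / 4.116 = 8.267 m.
Total = 9.333 + 8.267 = 17.600 m.

Total stopping distance ≈ 18 m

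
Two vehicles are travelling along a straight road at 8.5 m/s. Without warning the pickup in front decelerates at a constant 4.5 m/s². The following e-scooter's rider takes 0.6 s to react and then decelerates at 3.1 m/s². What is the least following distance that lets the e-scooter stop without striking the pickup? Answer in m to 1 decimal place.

Minimum gap ≈ 8.7 m

Leader travels v²/(2a_L) = 72.250 / 9.000 = 8.028 m before stopping.
Follower covers v·t_r = 8.5000 × 0.6 = 5.100 m while reacting, then v²/(2a_F) = 72.250 / 6.200 = 11.653 m while braking, for a total of 5.100 + 11.653 = 16.753 m.
Since a_F ≤ a_L and the follower starts braking later, the follower is never slower than the leader, so the closest approach is when both have stopped.
Minimum gap = 16.753 − 8.028 = 8.725 m.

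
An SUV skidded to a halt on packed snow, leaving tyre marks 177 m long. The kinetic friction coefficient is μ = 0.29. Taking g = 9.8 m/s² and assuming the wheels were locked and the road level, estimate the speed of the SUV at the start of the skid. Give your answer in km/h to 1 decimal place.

Initial speed ≈ 114.2 km/h

Deceleration a = μg = 0.29 × 9.8 = 2.842 m/s².
v = √(2a·d) = √(2 × 2.842 × 177) = √1006.068 = 31.7186 m/s.
= 31.7186 × 3.6 = 114.187 km/h.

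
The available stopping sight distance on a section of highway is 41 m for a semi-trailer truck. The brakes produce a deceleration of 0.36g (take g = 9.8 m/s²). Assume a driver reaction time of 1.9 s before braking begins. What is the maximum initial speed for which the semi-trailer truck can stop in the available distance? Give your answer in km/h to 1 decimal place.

a = 0.36 × 9.8 = 3.528 m/s².
Stopping distance: v·t_r + v²/(2a) = 41 with t_r = 1.9 s and a = 3.528 m/s².
So v² + 13.406 v − 289.30 = 0.
Positive root: v = −a·t_r + √((a·t_r)² + 2a·d) = −6.703 + √(44.930 + 289.30) = 11.5790 m/s.
11.5790 m/s × 3.6 = 41.684 km/h.

Maximum speed ≈ 41.7 km/h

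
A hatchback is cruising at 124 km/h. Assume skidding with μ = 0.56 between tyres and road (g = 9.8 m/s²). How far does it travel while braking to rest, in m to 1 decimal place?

Braking distance ≈ 108.1 m

124 km/h ÷ 3.6 = 34.4444 m/s.
a = μg = 0.56 × 9.8 = 5.488 m/s².
Braking distance = v²/(2a) = 34.4444² / (2 × 5.488) = 1186.417 / 10.976 = 108.092 m.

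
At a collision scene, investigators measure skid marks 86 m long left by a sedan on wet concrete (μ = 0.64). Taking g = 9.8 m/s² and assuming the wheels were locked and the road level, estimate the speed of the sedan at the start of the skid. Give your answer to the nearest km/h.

Deceleration a = μg = 0.64 × 9.8 = 6.272 m/s².
v = √(2a·d) = √(2 × 6.272 × 86) = √1078.784 = 32.8448 m/s.
= 32.8448 × 3.6 = 118.241 km/h.

Initial speed ≈ 118 km/h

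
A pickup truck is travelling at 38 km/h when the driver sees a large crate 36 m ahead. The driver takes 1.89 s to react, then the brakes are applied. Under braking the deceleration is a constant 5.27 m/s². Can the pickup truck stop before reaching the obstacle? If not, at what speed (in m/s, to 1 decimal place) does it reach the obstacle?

Yes — it stops about 5.5 m short of the obstacle, so it never reaches it

38 km/h ÷ 3.6 = 10.5556 m/s.
Reaction distance = 10.5556 × 1.89 = 19.950 m.
Braking distance = v²/(2a) = 111.421 / 10.540 = 10.571 m.
Total stopping distance = 19.950 + 10.571 = 30.521 m, vs 36 m available — it stops with 36 − 30.521 = 5.479 m to spare.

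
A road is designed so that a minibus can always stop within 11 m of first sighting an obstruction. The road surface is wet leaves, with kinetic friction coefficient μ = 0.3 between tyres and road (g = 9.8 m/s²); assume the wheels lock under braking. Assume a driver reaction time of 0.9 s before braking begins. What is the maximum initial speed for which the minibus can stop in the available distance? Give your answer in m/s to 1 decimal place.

a = μg = 0.3 × 9.8 = 2.940 m/s².
Stopping distance: v·t_r + v²/(2a) = 11 with t_r = 0.9 s and a = 2.940 m/s².
So v² + 5.292 v − 64.68 = 0.
Positive root: v = −a·t_r + √((a·t_r)² + 2a·d) = −2.646 + √(7.001 + 64.68) = 5.8205 m/s.

Maximum speed ≈ 5.8 m/s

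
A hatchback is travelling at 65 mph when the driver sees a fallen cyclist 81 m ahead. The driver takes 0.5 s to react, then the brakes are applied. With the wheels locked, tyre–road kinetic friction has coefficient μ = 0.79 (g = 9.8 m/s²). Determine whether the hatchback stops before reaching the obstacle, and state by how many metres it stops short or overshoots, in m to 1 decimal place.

65 mph × 0.44704 = 29.0576 m/s.
a = μg = 0.79 × 9.8 = 7.742 m/s².
Reaction distance = 29.0576 × 0.5 = 14.529 m.
Braking distance = v²/(2a) = 844.344 / 15.484 = 54.530 m.
Total stopping distance = 14.529 + 54.530 = 69.059 m, vs 81 m available — it stops with 81 − 69.059 = 11.941 m to spare.

Yes — it stops 11.9 m short of the obstacle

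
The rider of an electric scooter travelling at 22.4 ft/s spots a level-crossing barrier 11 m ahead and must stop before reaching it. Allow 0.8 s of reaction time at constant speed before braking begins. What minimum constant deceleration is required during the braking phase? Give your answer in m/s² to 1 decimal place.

Required deceleration ≈ 4.2 m/s²

22.4 ft/s × 0.3048 = 6.8275 m/s.
Distance covered during reaction = 6.8275 × 0.8 = 5.462 m.
Distance available for braking: 11 − 5.462 = 5.538 m.
v² = 2a·d ⇒ a = v²/(2d) = 6.8275² / (2 × 5.538) = 46.615 / 11.076 = 4.2086 m/s².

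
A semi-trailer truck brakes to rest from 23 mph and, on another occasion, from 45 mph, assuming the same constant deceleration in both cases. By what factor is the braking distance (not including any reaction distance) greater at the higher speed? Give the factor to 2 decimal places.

Factor ≈ 3.83

Braking distance d = v²/(2a), so with a fixed, d ∝ v².
Factor = (45/23)² = 1.9565² = 3.8279.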